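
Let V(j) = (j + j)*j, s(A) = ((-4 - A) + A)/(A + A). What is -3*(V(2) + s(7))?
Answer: -162/7 ≈ -23.143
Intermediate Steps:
s(A) = -2/A (s(A) = -4*1/(2*A) = -2/A)
V(j) = 2*j**2 (V(j) = (2*j)*j = 2*j**2)
-3*(V(2) + s(7)) = -3*(2*2**2 - 2/7) = -3*(2*4 - 2*1/7) = -3*(8 - 2/7) = -3*54/7 = -162/7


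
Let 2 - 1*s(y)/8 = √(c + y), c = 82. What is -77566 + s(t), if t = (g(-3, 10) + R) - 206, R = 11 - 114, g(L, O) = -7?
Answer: -77550 - 24*I*√26 ≈ -77550.0 - 122.38*I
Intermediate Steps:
R = -103
t = -316 (t = (-7 - 103) - 206 = -110 - 206 = -316)
s(y) = 16 - 8*√(82 + y)
-77566 + s(t) = -77566 + (16 - 8*√(82 - 316)) = -77566 + (16 - 24*I*√26) = -77550 - 24*I*√26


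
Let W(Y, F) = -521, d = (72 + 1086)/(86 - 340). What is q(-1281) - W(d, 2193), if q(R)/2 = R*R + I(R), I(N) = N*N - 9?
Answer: 6564347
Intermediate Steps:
d = -579/127 (d = 1158/(-254) = 1158*(-1/254) = -579/127 ≈ -4.5591)
I(N) = -9 + N**2 (I(N) = N**2 - 9 = -9 + N**2)
q(R) = -18 + 4*R**2 (q(R) = 2*(R*R + (-9 + R**2)) = 2*(R**2 + (-9 + R**2)) = 2*(-9 + 2*R**2) = -18 + 4*R**2)
q(-1281) - W(d, 2193) = (-18 + 4*(-1281)**2) - 1*(-521) = (-18 + 4*1640961) + 521 = (-18 + 6563844) + 521 = 6563826 + 521 = 6564347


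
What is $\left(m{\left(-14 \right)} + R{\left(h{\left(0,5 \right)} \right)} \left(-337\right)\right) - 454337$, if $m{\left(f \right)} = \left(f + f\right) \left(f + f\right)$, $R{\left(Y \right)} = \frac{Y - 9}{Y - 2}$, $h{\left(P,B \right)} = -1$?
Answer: $- \frac{1364029}{3} \approx -4.5468 \cdot 10^{5}$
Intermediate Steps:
$R{\left(Y \right)} = \frac{-9 + Y}{-2 + Y}$
$m{\left(f \right)} = 4 f^{2}$ ($m{\left(f \right)} = 2 f 2 f = 4 f^{2}$)
$\left(m{\left(-14 \right)} + R{\left(h{\left(0,5 \right)} \right)} \left(-337\right)\right) - 454337 = \left(4 \left(-14\right)^{2} + \frac{-9 - 1}{-2 - 1} \left(-337\right)\right) - 454337 = \left(4 \cdot 196 + \frac{1}{-3} \left(-10\right) \left(-337\right)\right) - 454337 = \left(784 + \left(- \frac{1}{3}\right) \left(-10\right) \left(-337\right)\right) - 454337 = \left(784 + \frac{10}{3} \left(-337\right)\right) - 454337 = \left(784 - \frac{3370}{3}\right) - 454337 = - \frac{1018}{3} - 454337 = - \frac{1364029}{3}$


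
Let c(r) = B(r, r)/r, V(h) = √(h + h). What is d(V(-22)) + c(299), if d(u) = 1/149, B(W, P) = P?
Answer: 150/149 ≈ 1.0067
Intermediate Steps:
V(h) = √2*√h (V(h) = √(2*h) = √2*√h)
d(u) = 1/149
c(r) = 1 (c(r) = r/r = 1)
d(V(-22)) + c(299) = 1/149 + 1 = 150/149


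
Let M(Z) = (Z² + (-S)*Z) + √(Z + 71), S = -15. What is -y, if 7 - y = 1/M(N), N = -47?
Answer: -1979055/282749 - √6/1130996 ≈ -6.9993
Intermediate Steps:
M(Z) = Z² + √(71 + Z) + 15*Z (M(Z) = (Z² + (-1*(-15))*Z) + √(Z + 71) = (Z² + 15*Z) + √(71 + Z) = Z² + √(71 + Z) + 15*Z)
y = 7 - 1/(1504 + 2*√6) (y = 7 - 1/((-47)² + √(71 - 47) + 15*(-47)) = 7 - 1/(2209 + √24 - 705) = 7 - 1/(2209 + 2*√6 - 705) = 7 - 1/(1504 + 2*√6) ≈ 6.9993)
-y = -(1979055/282749 + √6/1130996) = -1979055/282749 - √6/1130996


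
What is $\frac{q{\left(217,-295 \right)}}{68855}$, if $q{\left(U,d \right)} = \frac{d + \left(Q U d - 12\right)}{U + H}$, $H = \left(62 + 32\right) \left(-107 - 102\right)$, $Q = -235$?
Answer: $- \frac{15043218}{1337783795} \approx -0.011245$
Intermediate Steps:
$H = -19646$ ($H = 94 \left(-209\right) = -19646$)
$q{\left(U,d \right)} = \frac{-12 + d - 235 U d}{-19646 + U}$ ($q{\left(U,d \right)} = \frac{d + \left(- 235 U d - 12\right)}{U - 19646} = \frac{d - \left(12 + 235 U d\right)}{-19646 + U} = \frac{-12 + d - 235 U d}{-19646 + U}$)
$\frac{q{\left(217,-295 \right)}}{68855} = \frac{\frac{1}{-19646 + 217} \left(-12 - 295 - 50995 \left(-295\right)\right)}{68855} = \frac{-12 - 295 + 15043525}{-19429} \cdot \frac{1}{68855} = \left(- \frac{1}{19429}\right) 15043218 \cdot \frac{1}{68855} = \left(- \frac{15043218}{19429}\right) \frac{1}{68855} = - \frac{15043218}{1337783795}$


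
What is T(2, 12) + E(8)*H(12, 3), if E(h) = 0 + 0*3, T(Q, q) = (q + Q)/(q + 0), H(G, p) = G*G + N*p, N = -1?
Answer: 7/6 ≈ 1.1667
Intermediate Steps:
H(G, p) = G**2 - p (H(G, p) = G*G - p = G**2 - p)
T(Q, q) = (Q + q)/q
E(h) = 0 (E(h) = 0 + 0 = 0)
T(2, 12) + E(8)*H(12, 3) = (2 + 12)/12 + 0*(12**2 - 1*3) = (1/12)*14 + 0*(144 - 3) = 7/6 + 0*141 = 7/6 + 0 = 7/6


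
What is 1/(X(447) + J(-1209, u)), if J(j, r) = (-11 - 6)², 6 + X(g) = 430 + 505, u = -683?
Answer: 1/1218 ≈ 0.00082102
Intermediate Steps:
X(g) = 929 (X(g) = -6 + (430 + 505) = -6 + 935 = 929)
J(j, r) = 289 (J(j, r) = (-17)² = 289)
1/(X(447) + J(-1209, u)) = 1/(929 + 289) = 1/1218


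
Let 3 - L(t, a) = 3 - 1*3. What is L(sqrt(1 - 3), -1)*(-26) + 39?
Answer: -39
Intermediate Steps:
L(t, a) = 3 (L(t, a) = 3 - (3 - 1*3) = 3 - (3 - 3) = 3 - 1*0 = 3 + 0 = 3)
L(sqrt(1 - 3), -1)*(-26) + 39 = 3*(-26) + 39 = -78 + 39 = -39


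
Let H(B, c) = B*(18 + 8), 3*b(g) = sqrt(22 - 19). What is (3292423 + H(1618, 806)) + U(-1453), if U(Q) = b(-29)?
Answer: 3334491 + sqrt(3)/3 ≈ 3.3345e+6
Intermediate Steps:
b(g) = sqrt(3)/3 (b(g) = sqrt(22 - 19)/3 = sqrt(3)/3)
U(Q) = sqrt(3)/3
H(B, c) = 26*B (H(B, c) = B*26 = 26*B)
(3292423 + H(1618, 806)) + U(-1453) = (3292423 + 26*1618) + sqrt(3)/3 = (3292423 + 42068) + sqrt(3)/3 = 3334491 + sqrt(3)/3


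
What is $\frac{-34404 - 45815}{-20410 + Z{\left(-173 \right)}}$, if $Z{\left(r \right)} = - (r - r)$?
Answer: $\frac{80219}{20410} \approx 3.9304$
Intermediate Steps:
$Z{\left(r \right)} = 0$ ($Z{\left(r \right)} = \left(-1\right) 0 = 0$)
$\frac{-34404 - 45815}{-20410 + Z{\left(-173 \right)}} = \frac{-34404 - 45815}{-20410 + 0} = - \frac{80219}{-20410} = \left(-80219\right) \left(- \frac{1}{20410}\right) = \frac{80219}{20410}$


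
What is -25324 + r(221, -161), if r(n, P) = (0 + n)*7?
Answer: -23777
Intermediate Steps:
r(n, P) = 7*n (r(n, P) = n*7 = 7*n)
-25324 + r(221, -161) = -25324 + 7*221 = -25324 + 1547 = -23777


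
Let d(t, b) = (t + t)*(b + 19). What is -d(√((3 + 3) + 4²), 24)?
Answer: -86*√22 ≈ -403.38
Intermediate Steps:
d(t, b) = 2*t*(19 + b) (d(t, b) = (2*t)*(19 + b) = 2*t*(19 + b))
-d(√((3 + 3) + 4²), 24) = -2*√((3 + 3) + 4²)*(19 + 24) = -2*√(6 + 16)*43 = -2*√22*43 = -86*√22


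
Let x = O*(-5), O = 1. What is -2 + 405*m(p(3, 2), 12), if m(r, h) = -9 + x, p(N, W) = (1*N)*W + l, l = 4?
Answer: -5672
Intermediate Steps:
x = -5 (x = 1*(-5) = -5)
p(N, W) = 4 + N*W (p(N, W) = (1*N)*W + 4 = N*W + 4 = 4 + N*W)
m(r, h) = -14 (m(r, h) = -9 - 5 = -14)
-2 + 405*m(p(3, 2), 12) = -2 + 405*(-14) = -2 - 5670 = -5672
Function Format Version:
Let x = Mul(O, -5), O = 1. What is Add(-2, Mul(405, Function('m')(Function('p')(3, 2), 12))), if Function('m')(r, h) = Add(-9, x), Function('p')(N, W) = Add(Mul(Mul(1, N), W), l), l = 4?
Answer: -5672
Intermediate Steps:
x = -5 (x = Mul(1, -5) = -5)
Function('p')(N, W) = Add(4, Mul(N, W)) (Function('p')(N, W) = Add(Mul(Mul(1, N), W), 4) = Add(Mul(N, W), 4) = Add(4, Mul(N, W)))
Function('m')(r, h) = -14 (Function('m')(r, h) = Add(-9, -5) = -14)
Add(-2, Mul(405, Function('m')(Function('p')(3, 2), 12))) = Add(-2, Mul(405, -14)) = Add(-2, -5670) = -5672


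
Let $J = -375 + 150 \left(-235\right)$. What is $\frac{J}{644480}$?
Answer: $- \frac{375}{6784} \approx -0.055277$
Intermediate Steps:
$J = -35625$ ($J = -375 - 35250 = -35625$)
$\frac{J}{644480} = - \frac{35625}{644480} = \left(-35625\right) \frac{1}{644480} = - \frac{375}{6784}$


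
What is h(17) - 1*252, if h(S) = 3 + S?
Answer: -232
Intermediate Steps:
h(17) - 1*252 = (3 + 17) - 1*252 = 20 - 252 = -232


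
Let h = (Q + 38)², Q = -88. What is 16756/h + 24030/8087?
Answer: 48895193/5054375 ≈ 9.6738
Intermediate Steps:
h = 2500 (h = (-88 + 38)² = (-50)² = 2500)
16756/h + 24030/8087 = 16756/2500 + 24030/8087 = 16756*(1/2500) + 24030*(1/8087) = 4189/625 + 24030/8087 = 48895193/5054375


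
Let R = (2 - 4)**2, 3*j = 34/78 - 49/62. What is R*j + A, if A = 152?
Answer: 549590/3627 ≈ 151.53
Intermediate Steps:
j = -857/7254 (j = (34/78 - 49/62)/3 = (34*(1/78) - 49*1/62)/3 = (17/39 - 49/62)/3 = (1/3)*(-857/2418) = -857/7254 ≈ -0.11814)
R = 4 (R = (-2)**2 = 4)
R*j + A = 4*(-857/7254) + 152 = -1714/3627 + 152 = 549590/3627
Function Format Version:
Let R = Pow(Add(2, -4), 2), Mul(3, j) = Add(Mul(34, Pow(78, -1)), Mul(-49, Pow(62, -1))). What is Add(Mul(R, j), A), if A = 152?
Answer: Rational(549590, 3627) ≈ 151.53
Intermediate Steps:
j = Rational(-857, 7254) (j = Mul(Rational(1, 3), Add(Mul(34, Pow(78, -1)), Mul(-49, Pow(62, -1)))) = Mul(Rational(1, 3), Add(Mul(34, Rational(1, 78)), Mul(-49, Rational(1, 62)))) = Mul(Rational(1, 3), Add(Rational(17, 39), Rational(-49, 62))) = Mul(Rational(1, 3), Rational(-857, 2418)) = Rational(-857, 7254) ≈ -0.11814)
R = 4 (R = Pow(-2, 2) = 4)
Add(Mul(R, j), A) = Add(Mul(4, Rational(-857, 7254)), 152) = Add(Rational(-1714, 3627), 152) = Rational(549590, 3627)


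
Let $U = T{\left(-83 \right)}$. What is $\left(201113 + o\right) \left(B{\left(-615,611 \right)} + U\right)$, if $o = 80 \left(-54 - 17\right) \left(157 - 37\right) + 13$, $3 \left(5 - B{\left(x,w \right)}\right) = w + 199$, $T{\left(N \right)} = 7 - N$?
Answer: $84082950$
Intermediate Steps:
$B{\left(x,w \right)} = - \frac{184}{3} - \frac{w}{3}$ ($B{\left(x,w \right)} = 5 - \frac{w + 199}{3} = 5 - \frac{199 + w}{3} = 5 - \left(\frac{199}{3} + \frac{w}{3}\right) = - \frac{184}{3} - \frac{w}{3}$)
$U = 90$ ($U = 7 - -83 = 7 + 83 = 90$)
$o = -681587$ ($o = 80 \left(\left(-71\right) 120\right) + 13 = 80 \left(-8520\right) + 13 = -681600 + 13 = -681587$)
$\left(201113 + o\right) \left(B{\left(-615,611 \right)} + U\right) = \left(201113 - 681587\right) \left(\left(- \frac{184}{3} - \frac{611}{3}\right) + 90\right) = - 480474 \left(\left(- \frac{184}{3} - \frac{611}{3}\right) + 90\right) = - 480474 \left(-265 + 90\right) = \left(-480474\right) \left(-175\right) = 84082950$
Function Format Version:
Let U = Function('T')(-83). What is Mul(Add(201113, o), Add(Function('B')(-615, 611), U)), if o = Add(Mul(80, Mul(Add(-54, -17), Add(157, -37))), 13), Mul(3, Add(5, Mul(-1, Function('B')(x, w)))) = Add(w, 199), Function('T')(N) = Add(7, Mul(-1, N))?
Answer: 84082950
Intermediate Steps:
Function('B')(x, w) = Add(Rational(-184, 3), Mul(Rational(-1, 3), w)) (Function('B')(x, w) = Add(5, Mul(Rational(-1, 3), Add(w, 199))) = Add(5, Mul(Rational(-1, 3), Add(199, w))) = Add(5, Add(Rational(-199, 3), Mul(Rational(-1, 3), w))) = Add(Rational(-184, 3), Mul(Rational(-1, 3), w)))
U = 90 (U = Add(7, Mul(-1, -83)) = Add(7, 83) = 90)
o = -681587 (o = Add(Mul(80, Mul(-71, 120)), 13) = Add(Mul(80, -8520), 13) = Add(-681600, 13) = -681587)
Mul(Add(201113, o), Add(Function('B')(-615, 611), U)) = Mul(Add(201113, -681587), Add(Add(Rational(-184, 3), Mul(Rational(-1, 3), 611)), 90)) = Mul(-480474, Add(Add(Rational(-184, 3), Rational(-611, 3)), 90)) = Mul(-480474, Add(-265, 90)) = Mul(-480474, -175) = 84082950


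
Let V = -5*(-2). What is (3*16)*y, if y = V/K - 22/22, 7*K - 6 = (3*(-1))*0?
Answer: 512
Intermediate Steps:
K = 6/7 (K = 6/7 + ((3*(-1))*0)/7 = 6/7 + (-3*0)/7 = 6/7 + (⅐)*0 = 6/7 + 0 = 6/7 ≈ 0.85714)
V = 10
y = 32/3 (y = 10/(6/7) - 22/22 = 10*(7/6) - 22*1/22 = 35/3 - 1 = 32/3 ≈ 10.667)
(3*16)*y = (3*16)*(32/3) = 48*(32/3) = 512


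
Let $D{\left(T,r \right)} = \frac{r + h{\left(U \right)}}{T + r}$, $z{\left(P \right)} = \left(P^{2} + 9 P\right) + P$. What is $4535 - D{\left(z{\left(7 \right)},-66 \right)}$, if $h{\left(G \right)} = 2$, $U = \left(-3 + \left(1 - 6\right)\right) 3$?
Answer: $\frac{240419}{53} \approx 4536.2$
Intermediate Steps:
$U = -24$ ($U = \left(-3 + \left(1 - 6\right)\right) 3 = \left(-3 - 5\right) 3 = \left(-8\right) 3 = -24$)
$z{\left(P \right)} = P^{2} + 10 P$
$D{\left(T,r \right)} = \frac{2 + r}{T + r}$ ($D{\left(T,r \right)} = \frac{r + 2}{T + r} = \frac{2 + r}{T + r}$)
$4535 - D{\left(z{\left(7 \right)},-66 \right)} = 4535 - \frac{2 - 66}{7 \left(10 + 7\right) - 66} = 4535 - \frac{1}{7 \cdot 17 - 66} \left(-64\right) = 4535 - \frac{1}{119 - 66} \left(-64\right) = 4535 - \frac{1}{53} \left(-64\right) = 4535 - - \frac{64}{53} = 4535 + \frac{64}{53} = \frac{240419}{53}$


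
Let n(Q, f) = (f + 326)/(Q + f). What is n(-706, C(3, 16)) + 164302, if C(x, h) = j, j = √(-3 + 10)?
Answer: 27297550465/166143 - 344*√7/166143 ≈ 1.6430e+5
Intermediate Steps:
j = √7 ≈ 2.6458
C(x, h) = √7
n(Q, f) = (326 + f)/(Q + f)
n(-706, C(3, 16)) + 164302 = (326 + √7)/(-706 + √7) + 164302 = 164302 + (326 + √7)/(-706 + √7)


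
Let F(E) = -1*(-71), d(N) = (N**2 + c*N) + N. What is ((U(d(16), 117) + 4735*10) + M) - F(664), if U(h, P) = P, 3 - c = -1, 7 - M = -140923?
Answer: 188326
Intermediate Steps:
M = 140930 (M = 7 - 1*(-140923) = 7 + 140923 = 140930)
c = 4 (c = 3 - 1*(-1) = 3 + 1 = 4)
d(N) = N**2 + 5*N (d(N) = (N**2 + 4*N) + N = N**2 + 5*N)
F(E) = 71
((U(d(16), 117) + 4735*10) + M) - F(664) = ((117 + 4735*10) + 140930) - 1*71 = ((117 + 47350) + 140930) - 71 = (47467 + 140930) - 71 = 188397 - 71 = 188326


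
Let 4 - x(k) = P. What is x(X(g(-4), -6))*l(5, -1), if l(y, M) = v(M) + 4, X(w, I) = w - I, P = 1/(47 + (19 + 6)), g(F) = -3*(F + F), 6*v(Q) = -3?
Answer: 2009/144 ≈ 13.951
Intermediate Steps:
v(Q) = -½ (v(Q) = (⅙)*(-3) = -½)
g(F) = -6*F
P = 1/72 (P = 1/(47 + 25) = 1/72 ≈ 0.013889)
x(k) = 287/72 (x(k) = 4 - 1*1/72 = 4 - 1/72 = 287/72)
l(y, M) = 7/2 (l(y, M) = -½ + 4 = 7/2)
x(X(g(-4), -6))*l(5, -1) = (287/72)*(7/2) = 2009/144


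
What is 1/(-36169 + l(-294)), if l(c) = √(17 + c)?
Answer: -36169/1308196838 - I*√277/1308196838 ≈ -2.7648e-5 - 1.2722e-8*I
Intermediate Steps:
1/(-36169 + l(-294)) = 1/(-36169 + √(17 - 294)) = 1/(-36169 + √(-277)) = 1/(-36169 + I*√277)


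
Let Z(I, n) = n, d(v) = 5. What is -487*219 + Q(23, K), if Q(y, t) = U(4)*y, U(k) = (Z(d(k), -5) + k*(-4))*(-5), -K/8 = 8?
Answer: -104238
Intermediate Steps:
K = -64 (K = -8*8 = -64)
U(k) = 25 + 20*k (U(k) = (-5 + k*(-4))*(-5) = (-5 - 4*k)*(-5) = 25 + 20*k)
Q(y, t) = 105*y (Q(y, t) = (25 + 20*4)*y = (25 + 80)*y = 105*y)
-487*219 + Q(23, K) = -487*219 + 105*23 = -106653 + 2415 = -104238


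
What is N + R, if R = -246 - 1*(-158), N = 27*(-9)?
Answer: -331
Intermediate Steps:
N = -243
R = -88 (R = -246 + 158 = -88)
N + R = -243 - 88 = -331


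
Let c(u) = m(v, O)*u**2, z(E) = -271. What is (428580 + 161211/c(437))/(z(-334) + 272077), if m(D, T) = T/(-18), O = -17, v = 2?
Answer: 13640944119/8651086669 ≈ 1.5768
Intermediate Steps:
m(D, T) = -T/18 (m(D, T) = T*(-1/18) = -T/18)
c(u) = 17*u**2/18 (c(u) = (-1/18*(-17))*u**2 = 17*u**2/18)
(428580 + 161211/c(437))/(z(-334) + 272077) = (428580 + 161211/(((17/18)*437**2)))/(-271 + 272077) = (428580 + 161211/(((17/18)*190969)))/271806 = (428580 + 161211/(3246473/18))*(1/271806) = (428580 + 161211*(18/3246473))*(1/271806) = (428580 + 170694/190969)*(1/271806) = (81845664714/190969)*(1/271806) = 13640944119/8651086669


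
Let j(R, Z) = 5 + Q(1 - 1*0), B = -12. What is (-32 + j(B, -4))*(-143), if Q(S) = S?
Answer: 3718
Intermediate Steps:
j(R, Z) = 6 (j(R, Z) = 5 + (1 - 1*0) = 5 + (1 + 0) = 5 + 1 = 6)
(-32 + j(B, -4))*(-143) = (-32 + 6)*(-143) = -26*(-143) = 3718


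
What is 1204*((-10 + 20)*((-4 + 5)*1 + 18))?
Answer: 228760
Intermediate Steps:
1204*((-10 + 20)*((-4 + 5)*1 + 18)) = 1204*(10*(1*1 + 18)) = 1204*(10*(1 + 18)) = 1204*(10*19) = 1204*190 = 228760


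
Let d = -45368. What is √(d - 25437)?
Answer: 119*I*√5 ≈ 266.09*I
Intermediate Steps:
√(d - 25437) = √(-45368 - 25437) = √(-70805) = 119*I*√5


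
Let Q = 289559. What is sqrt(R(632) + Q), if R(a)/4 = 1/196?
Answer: 6*sqrt(394122)/7 ≈ 538.11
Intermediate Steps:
R(a) = 1/49 (R(a) = 4/196 = 4*(1/196) = 1/49)
sqrt(R(632) + Q) = sqrt(1/49 + 289559) = sqrt(14188392/49) = 6*sqrt(394122)/7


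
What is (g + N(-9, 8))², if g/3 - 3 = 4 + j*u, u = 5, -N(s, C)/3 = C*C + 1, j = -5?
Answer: 62001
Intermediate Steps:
N(s, C) = -3 - 3*C² (N(s, C) = -3*(C*C + 1) = -3*(C² + 1) = -3*(1 + C²) = -3 - 3*C²)
g = -54 (g = 9 + 3*(4 - 5*5) = 9 + 3*(4 - 25) = 9 + 3*(-21) = 9 - 63 = -54)
(g + N(-9, 8))² = (-54 + (-3 - 3*8²))² = (-54 + (-3 - 3*64))² = (-54 + (-3 - 192))² = (-54 - 195)² = (-249)² = 62001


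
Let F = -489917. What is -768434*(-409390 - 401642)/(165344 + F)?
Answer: -207741521296/108191 ≈ -1.9201e+6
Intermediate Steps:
-768434*(-409390 - 401642)/(165344 + F) = -768434*(-409390 - 401642)/(165344 - 489917) = -768434/((-324573/(-811032))) = -768434/((-324573*(-1/811032))) = -768434/108191/270344 = -768434*270344/108191 = -207741521296/108191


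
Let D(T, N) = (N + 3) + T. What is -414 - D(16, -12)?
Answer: -421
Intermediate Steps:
D(T, N) = 3 + N + T (D(T, N) = (3 + N) + T = 3 + N + T)
-414 - D(16, -12) = -414 - (3 - 12 + 16) = -414 - 1*7 = -414 - 7 = -421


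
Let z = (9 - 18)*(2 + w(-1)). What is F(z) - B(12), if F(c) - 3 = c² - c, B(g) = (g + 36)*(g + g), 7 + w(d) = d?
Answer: 1713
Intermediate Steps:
w(d) = -7 + d
B(g) = 2*g*(36 + g) (B(g) = (36 + g)*(2*g) = 2*g*(36 + g))
z = 54 (z = (9 - 18)*(2 + (-7 - 1)) = -9*(2 - 8) = -9*(-6) = 54)
F(c) = 3 + c² - c (F(c) = 3 + (c² - c) = 3 + c² - c)
F(z) - B(12) = (3 + 54² - 1*54) - 2*12*(36 + 12) = (3 + 2916 - 54) - 2*12*48 = 2865 - 1*1152 = 2865 - 1152 = 1713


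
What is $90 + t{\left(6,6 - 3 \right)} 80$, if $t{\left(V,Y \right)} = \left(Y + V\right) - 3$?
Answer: $570$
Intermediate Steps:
$t{\left(V,Y \right)} = -3 + V + Y$ ($t{\left(V,Y \right)} = \left(V + Y\right) - 3 = -3 + V + Y$)
$90 + t{\left(6,6 - 3 \right)} 80 = 90 + \left(-3 + 6 + \left(6 - 3\right)\right) 80 = 90 + \left(-3 + 6 + 3\right) 80 = 90 + 6 \cdot 80 = 90 + 480 = 570$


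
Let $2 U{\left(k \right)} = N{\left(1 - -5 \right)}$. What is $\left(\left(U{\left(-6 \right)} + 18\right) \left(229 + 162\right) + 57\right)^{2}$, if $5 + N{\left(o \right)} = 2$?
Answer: $\frac{169442289}{4} \approx 4.2361 \cdot 10^{7}$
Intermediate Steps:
$N{\left(o \right)} = -3$ ($N{\left(o \right)} = -5 + 2 = -3$)
$U{\left(k \right)} = - \frac{3}{2}$ ($U{\left(k \right)} = \frac{1}{2} \left(-3\right) = - \frac{3}{2}$)
$\left(\left(U{\left(-6 \right)} + 18\right) \left(229 + 162\right) + 57\right)^{2} = \left(\left(- \frac{3}{2} + 18\right) \left(229 + 162\right) + 57\right)^{2} = \left(\frac{33}{2} \cdot 391 + 57\right)^{2} = \left(\frac{12903}{2} + 57\right)^{2} = \left(\frac{13017}{2}\right)^{2} = \frac{169442289}{4}$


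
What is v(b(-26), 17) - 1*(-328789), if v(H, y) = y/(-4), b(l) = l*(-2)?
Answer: 1315139/4 ≈ 3.2879e+5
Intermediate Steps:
b(l) = -2*l
v(H, y) = -y/4 (v(H, y) = y*(-¼) = -y/4)
v(b(-26), 17) - 1*(-328789) = -¼*17 - 1*(-328789) = -17/4 + 328789 = 1315139/4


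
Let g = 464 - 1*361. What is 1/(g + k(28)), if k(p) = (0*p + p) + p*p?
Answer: 1/915 ≈ 0.0010929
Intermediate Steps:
g = 103 (g = 464 - 361 = 103)
k(p) = p + p**2 (k(p) = (0 + p) + p**2 = p + p**2)
1/(g + k(28)) = 1/(103 + 28*(1 + 28)) = 1/(103 + 28*29) = 1/(103 + 812) = 1/915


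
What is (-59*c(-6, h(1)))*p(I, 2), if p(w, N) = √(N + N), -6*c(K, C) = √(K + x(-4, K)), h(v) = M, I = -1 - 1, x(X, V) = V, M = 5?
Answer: 118*I*√3/3 ≈ 68.127*I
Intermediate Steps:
I = -2
h(v) = 5
c(K, C) = -√2*√K/6 (c(K, C) = -√(K + K)/6 = -√2*√K/6)
p(w, N) = √2*√N (p(w, N) = √(2*N) = √2*√N)
(-59*c(-6, h(1)))*p(I, 2) = (-(-59)*√2*√(-6)/6)*(√2*√2) = -(-59)*√2*I*√6/6*2 = -(-59)*I*√3/3*2 = (59*I*√3/3)*2 = 118*I*√3/3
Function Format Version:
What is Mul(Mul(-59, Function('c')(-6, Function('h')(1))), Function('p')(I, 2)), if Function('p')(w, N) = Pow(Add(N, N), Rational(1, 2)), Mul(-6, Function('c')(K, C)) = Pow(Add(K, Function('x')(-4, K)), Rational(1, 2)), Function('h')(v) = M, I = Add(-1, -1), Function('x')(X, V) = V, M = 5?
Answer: Mul(Rational(118, 3), I, Pow(3, Rational(1, 2))) ≈ Mul(68.127, I)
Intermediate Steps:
I = -2
Function('h')(v) = 5
Function('c')(K, C) = Mul(Rational(-1, 6), Pow(2, Rational(1, 2)), Pow(K, Rational(1, 2))) (Function('c')(K, C) = Mul(Rational(-1, 6), Pow(Add(K, K), Rational(1, 2))) = Mul(Rational(-1, 6), Pow(Mul(2, K), Rational(1, 2))) = Mul(Rational(-1, 6), Mul(Pow(2, Rational(1, 2)), Pow(K, Rational(1, 2)))) = Mul(Rational(-1, 6), Pow(2, Rational(1, 2)), Pow(K, Rational(1, 2))))
Function('p')(w, N) = Mul(Pow(2, Rational(1, 2)), Pow(N, Rational(1, 2))) (Function('p')(w, N) = Pow(Mul(2, N), Rational(1, 2)) = Mul(Pow(2, Rational(1, 2)), Pow(N, Rational(1, 2))))
Mul(Mul(-59, Function('c')(-6, Function('h')(1))), Function('p')(I, 2)) = Mul(Mul(-59, Mul(Rational(-1, 6), Pow(2, Rational(1, 2)), Pow(-6, Rational(1, 2)))), Mul(Pow(2, Rational(1, 2)), Pow(2, Rational(1, 2)))) = Mul(Mul(-59, Mul(Rational(-1, 6), Pow(2, Rational(1, 2)), Mul(I, Pow(6, Rational(1, 2))))), 2) = Mul(Mul(-59, Mul(Rational(-1, 3), I, Pow(3, Rational(1, 2)))), 2) = Mul(Mul(Rational(59, 3), I, Pow(3, Rational(1, 2))), 2) = Mul(Rational(118, 3), I, Pow(3, Rational(1, 2)))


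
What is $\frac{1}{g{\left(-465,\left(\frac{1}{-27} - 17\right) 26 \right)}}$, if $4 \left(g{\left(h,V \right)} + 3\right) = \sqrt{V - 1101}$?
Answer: $- \frac{1296}{45575} - \frac{12 i \sqrt{125061}}{45575} \approx -0.028437 - 0.093114 i$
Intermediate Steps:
$g{\left(h,V \right)} = -3 + \frac{\sqrt{-1101 + V}}{4}$ ($g{\left(h,V \right)} = -3 + \frac{\sqrt{V - 1101}}{4} = -3 + \frac{\sqrt{-1101 + V}}{4}$)
$\frac{1}{g{\left(-465,\left(\frac{1}{-27} - 17\right) 26 \right)}} = \frac{1}{-3 + \frac{\sqrt{-1101 + \left(\frac{1}{-27} - 17\right) 26}}{4}} = \frac{1}{-3 + \frac{\sqrt{-1101 + \left(- \frac{1}{27} - 17\right) 26}}{4}} = \frac{1}{-3 + \frac{\sqrt{-1101 - \frac{11960}{27}}}{4}} = \frac{1}{-3 + \frac{\sqrt{- \frac{41687}{27}}}{4}} = \frac{1}{-3 + \frac{\frac{1}{9} i \sqrt{125061}}{4}} = \frac{1}{-3 + \frac{i \sqrt{125061}}{36}}$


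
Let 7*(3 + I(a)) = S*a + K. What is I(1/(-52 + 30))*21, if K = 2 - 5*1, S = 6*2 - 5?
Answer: -1605/22 ≈ -72.955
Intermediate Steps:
S = 7 (S = 12 - 5 = 7)
K = -3 (K = 2 - 5 = -3)
I(a) = -24/7 + a (I(a) = -3 + (7*a - 3)/7 = -3 + (-3 + 7*a)/7 = -3 + (-3/7 + a) = -24/7 + a)
I(1/(-52 + 30))*21 = (-24/7 + 1/(-52 + 30))*21 = (-24/7 + 1/(-22))*21 = (-24/7 - 1/22)*21 = -535/154*21 = -1605/22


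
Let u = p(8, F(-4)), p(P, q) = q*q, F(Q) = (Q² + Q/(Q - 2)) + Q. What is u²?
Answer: 2085136/81 ≈ 25742.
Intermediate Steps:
F(Q) = Q + Q² + Q/(-2 + Q) (F(Q) = (Q² + Q/(-2 + Q)) + Q = Q + Q² + Q/(-2 + Q))
p(P, q) = q²
u = 1444/9 (u = (-4*(-1 + (-4)² - 1*(-4))/(-2 - 4))² = (-4*(-1 + 16 + 4)/(-6))² = (-4*(-⅙)*19)² = (38/3)² = 1444/9 ≈ 160.44)
u² = (1444/9)² = 2085136/81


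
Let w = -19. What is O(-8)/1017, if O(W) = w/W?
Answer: 19/8136 ≈ 0.0023353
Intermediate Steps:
O(W) = -19/W
O(-8)/1017 = -19/(-8)/1017 = -19*(-⅛)*(1/1017) = (19/8)*(1/1017) = 19/8136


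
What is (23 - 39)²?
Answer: 256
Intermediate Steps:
(23 - 39)² = (-16)² = 256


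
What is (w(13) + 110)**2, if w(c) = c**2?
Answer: 77841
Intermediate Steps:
(w(13) + 110)**2 = (13**2 + 110)**2 = (169 + 110)**2 = 279**2 = 77841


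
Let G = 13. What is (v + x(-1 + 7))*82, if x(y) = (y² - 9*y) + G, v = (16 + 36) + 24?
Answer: 5822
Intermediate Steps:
v = 76 (v = 52 + 24 = 76)
x(y) = 13 + y² - 9*y (x(y) = (y² - 9*y) + 13 = 13 + y² - 9*y)
(v + x(-1 + 7))*82 = (76 + (13 + (-1 + 7)² - 9*(-1 + 7)))*82 = (76 + (13 + 6² - 9*6))*82 = (76 + (13 + 36 - 54))*82 = (76 - 5)*82 = 71*82 = 5822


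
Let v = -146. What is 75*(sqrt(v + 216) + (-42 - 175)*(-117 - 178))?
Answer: 4801125 + 75*sqrt(70) ≈ 4.8018e+6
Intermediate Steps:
75*(sqrt(v + 216) + (-42 - 175)*(-117 - 178)) = 75*(sqrt(-146 + 216) + (-42 - 175)*(-117 - 178)) = 75*(sqrt(70) - 217*(-295)) = 75*(sqrt(70) + 64015) = 75*(64015 + sqrt(70)) = 4801125 + 75*sqrt(70)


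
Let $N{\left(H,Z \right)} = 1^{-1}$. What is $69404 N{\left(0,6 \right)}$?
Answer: $69404$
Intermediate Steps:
$N{\left(H,Z \right)} = 1$
$69404 N{\left(0,6 \right)} = 69404 \cdot 1 = 69404$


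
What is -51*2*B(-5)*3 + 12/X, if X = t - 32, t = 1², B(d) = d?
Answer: 47418/31 ≈ 1529.6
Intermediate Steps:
t = 1
X = -31 (X = 1 - 32 = -31)
-51*2*B(-5)*3 + 12/X = -51*2*(-5)*3 + 12/(-31) = -(-510)*3 + 12*(-1/31) = -51*(-30) - 12/31 = 1530 - 12/31 = 47418/31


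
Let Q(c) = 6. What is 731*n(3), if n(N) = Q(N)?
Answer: 4386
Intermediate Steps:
n(N) = 6
731*n(3) = 731*6 = 4386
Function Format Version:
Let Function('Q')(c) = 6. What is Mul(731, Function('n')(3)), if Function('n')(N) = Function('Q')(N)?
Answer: 4386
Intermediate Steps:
Function('n')(N) = 6
Mul(731, Function('n')(3)) = Mul(731, 6) = 4386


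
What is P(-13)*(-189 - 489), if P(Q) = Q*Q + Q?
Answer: -105768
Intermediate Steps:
P(Q) = Q + Q² (P(Q) = Q² + Q = Q + Q²)
P(-13)*(-189 - 489) = (-13*(1 - 13))*(-189 - 489) = -13*(-12)*(-678) = 156*(-678) = -105768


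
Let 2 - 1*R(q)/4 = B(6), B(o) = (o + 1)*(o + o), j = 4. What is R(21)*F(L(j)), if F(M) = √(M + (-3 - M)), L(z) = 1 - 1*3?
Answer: -328*I*√3 ≈ -568.11*I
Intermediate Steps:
L(z) = -2 (L(z) = 1 - 3 = -2)
B(o) = 2*o*(1 + o) (B(o) = (1 + o)*(2*o) = 2*o*(1 + o))
R(q) = -328 (R(q) = 8 - 8*6*(1 + 6) = 8 - 8*6*7 = 8 - 4*84 = 8 - 336 = -328)
F(M) = I*√3 (F(M) = √(-3) = I*√3)
R(21)*F(L(j)) = -328*I*√3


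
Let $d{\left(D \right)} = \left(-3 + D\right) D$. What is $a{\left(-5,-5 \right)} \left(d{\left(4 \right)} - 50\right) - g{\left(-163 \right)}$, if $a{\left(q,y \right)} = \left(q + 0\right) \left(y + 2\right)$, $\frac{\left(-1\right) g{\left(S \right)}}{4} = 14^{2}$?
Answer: $94$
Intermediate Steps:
$g{\left(S \right)} = -784$ ($g{\left(S \right)} = - 4 \cdot 14^{2} = \left(-4\right) 196 = -784$)
$a{\left(q,y \right)} = q \left(2 + y\right)$
$d{\left(D \right)} = D \left(-3 + D\right)$
$a{\left(-5,-5 \right)} \left(d{\left(4 \right)} - 50\right) - g{\left(-163 \right)} = - 5 \left(2 - 5\right) \left(4 \left(-3 + 4\right) - 50\right) - -784 = \left(-5\right) \left(-3\right) \left(4 \cdot 1 - 50\right) + 784 = 15 \left(4 - 50\right) + 784 = 15 \left(-46\right) + 784 = -690 + 784 = 94$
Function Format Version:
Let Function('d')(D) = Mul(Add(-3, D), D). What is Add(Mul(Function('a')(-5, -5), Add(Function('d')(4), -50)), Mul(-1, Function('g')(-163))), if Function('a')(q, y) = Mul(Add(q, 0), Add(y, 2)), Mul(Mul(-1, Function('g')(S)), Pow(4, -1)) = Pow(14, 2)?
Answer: 94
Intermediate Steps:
Function('g')(S) = -784 (Function('g')(S) = Mul(-4, Pow(14, 2)) = Mul(-4, 196) = -784)
Function('a')(q, y) = Mul(q, Add(2, y))
Function('d')(D) = Mul(D, Add(-3, D))
Add(Mul(Function('a')(-5, -5), Add(Function('d')(4), -50)), Mul(-1, Function('g')(-163))) = Add(Mul(Mul(-5, Add(2, -5)), Add(Mul(4, Add(-3, 4)), -50)), Mul(-1, -784)) = Add(Mul(Mul(-5, -3), Add(Mul(4, 1), -50)), 784) = Add(Mul(15, Add(4, -50)), 784) = Add(Mul(15, -46), 784) = Add(-690, 784) = 94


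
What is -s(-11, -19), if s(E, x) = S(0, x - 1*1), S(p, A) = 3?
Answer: -3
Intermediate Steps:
s(E, x) = 3
-s(-11, -19) = -1*3 = -3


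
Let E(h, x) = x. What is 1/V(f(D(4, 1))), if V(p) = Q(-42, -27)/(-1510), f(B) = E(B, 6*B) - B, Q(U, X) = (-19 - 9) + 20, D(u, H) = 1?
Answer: 755/4 ≈ 188.75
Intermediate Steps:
Q(U, X) = -8 (Q(U, X) = -28 + 20 = -8)
f(B) = 5*B (f(B) = 6*B - B = 5*B)
V(p) = 4/755 (V(p) = -8/(-1510) = -8*(-1/1510) = 4/755)
1/V(f(D(4, 1))) = 1/(4/755) = 755/4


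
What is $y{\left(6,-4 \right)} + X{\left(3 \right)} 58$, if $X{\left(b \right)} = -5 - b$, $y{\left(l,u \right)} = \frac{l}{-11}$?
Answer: $- \frac{5110}{11} \approx -464.55$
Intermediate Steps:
$y{\left(l,u \right)} = - \frac{l}{11}$ ($y{\left(l,u \right)} = l \left(- \frac{1}{11}\right) = - \frac{l}{11}$)
$y{\left(6,-4 \right)} + X{\left(3 \right)} 58 = \left(- \frac{1}{11}\right) 6 + \left(-5 - 3\right) 58 = - \frac{6}{11} + \left(-5 - 3\right) 58 = - \frac{6}{11} - 464 = - \frac{5110}{11}$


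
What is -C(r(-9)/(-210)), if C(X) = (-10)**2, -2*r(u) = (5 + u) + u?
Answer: -100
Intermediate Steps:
r(u) = -5/2 - u (r(u) = -((5 + u) + u)/2 = -(5 + 2*u)/2 = -5/2 - u)
C(X) = 100
-C(r(-9)/(-210)) = -1*100 = -100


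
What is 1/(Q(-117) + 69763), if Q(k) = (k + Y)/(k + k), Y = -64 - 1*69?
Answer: 117/8162396 ≈ 1.4334e-5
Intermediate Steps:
Y = -133 (Y = -64 - 69 = -133)
Q(k) = (-133 + k)/(2*k) (Q(k) = (k - 133)/(k + k) = (-133 + k)/((2*k)) = (-133 + k)*(1/(2*k)) = (-133 + k)/(2*k))
1/(Q(-117) + 69763) = 1/((½)*(-133 - 117)/(-117) + 69763) = 1/((½)*(-1/117)*(-250) + 69763) = 1/(125/117 + 69763) = 1/(8162396/117) = 117/8162396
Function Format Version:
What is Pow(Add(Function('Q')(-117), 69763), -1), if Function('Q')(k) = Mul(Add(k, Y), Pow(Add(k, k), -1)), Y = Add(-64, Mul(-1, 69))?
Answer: Rational(117, 8162396) ≈ 1.4334e-5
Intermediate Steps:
Y = -133 (Y = Add(-64, -69) = -133)
Function('Q')(k) = Mul(Rational(1, 2), Pow(k, -1), Add(-133, k)) (Function('Q')(k) = Mul(Add(k, -133), Pow(Add(k, k), -1)) = Mul(Add(-133, k), Pow(Mul(2, k), -1)) = Mul(Add(-133, k), Mul(Rational(1, 2), Pow(k, -1))) = Mul(Rational(1, 2), Pow(k, -1), Add(-133, k)))
Pow(Add(Function('Q')(-117), 69763), -1) = Pow(Add(Mul(Rational(1, 2), Pow(-117, -1), Add(-133, -117)), 69763), -1) = Pow(Add(Mul(Rational(1, 2), Rational(-1, 117), -250), 69763), -1) = Pow(Add(Rational(125, 117), 69763), -1) = Pow(Rational(8162396, 117), -1) = Rational(117, 8162396)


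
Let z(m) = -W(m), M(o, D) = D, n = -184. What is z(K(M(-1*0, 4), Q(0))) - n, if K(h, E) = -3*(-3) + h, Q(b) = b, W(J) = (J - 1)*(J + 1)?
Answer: 16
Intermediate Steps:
W(J) = (1 + J)*(-1 + J) (W(J) = (-1 + J)*(1 + J) = (1 + J)*(-1 + J))
K(h, E) = 9 + h
z(m) = 1 - m² (z(m) = -(-1 + m²) = 1 - m²)
z(K(M(-1*0, 4), Q(0))) - n = (1 - (9 + 4)²) - 1*(-184) = (1 - 1*13²) + 184 = (1 - 1*169) + 184 = (1 - 169) + 184 = -168 + 184 = 16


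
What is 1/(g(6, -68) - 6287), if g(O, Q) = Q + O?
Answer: -1/6349 ≈ -0.00015751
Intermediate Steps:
g(O, Q) = O + Q
1/(g(6, -68) - 6287) = 1/((6 - 68) - 6287) = 1/(-62 - 6287) = 1/(-6349) = -1/6349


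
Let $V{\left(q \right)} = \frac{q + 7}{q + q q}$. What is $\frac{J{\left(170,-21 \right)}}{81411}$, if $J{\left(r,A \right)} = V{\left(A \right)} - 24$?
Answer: $- \frac{721}{2442330} \approx -0.00029521$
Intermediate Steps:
$V{\left(q \right)} = \frac{7 + q}{q + q^{2}}$
$J{\left(r,A \right)} = -24 + \frac{7 + A}{A \left(1 + A\right)}$ ($J{\left(r,A \right)} = \frac{7 + A}{A \left(1 + A\right)} - 24 = -24 + \frac{7 + A}{A \left(1 + A\right)}$)
$\frac{J{\left(170,-21 \right)}}{81411} = \frac{\frac{1}{-21} \frac{1}{1 - 21} \left(7 - 21 - - 504 \left(1 - 21\right)\right)}{81411} = - \frac{7 - 21 - \left(-504\right) \left(-20\right)}{21 \left(-20\right)} \frac{1}{81411} = \left(- \frac{1}{21}\right) \left(- \frac{1}{20}\right) \left(7 - 21 - 10080\right) \frac{1}{81411} = \left(- \frac{1}{21}\right) \left(- \frac{1}{20}\right) \left(-10094\right) \frac{1}{81411} = \left(- \frac{721}{30}\right) \frac{1}{81411} = - \frac{721}{2442330}$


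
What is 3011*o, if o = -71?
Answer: -213781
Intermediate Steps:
3011*o = 3011*(-71) = -213781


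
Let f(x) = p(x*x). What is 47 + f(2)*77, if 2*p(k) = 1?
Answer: 171/2 ≈ 85.500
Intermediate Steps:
p(k) = ½ (p(k) = (½)*1 = ½)
f(x) = ½
47 + f(2)*77 = 47 + (½)*77 = 47 + 77/2 = 171/2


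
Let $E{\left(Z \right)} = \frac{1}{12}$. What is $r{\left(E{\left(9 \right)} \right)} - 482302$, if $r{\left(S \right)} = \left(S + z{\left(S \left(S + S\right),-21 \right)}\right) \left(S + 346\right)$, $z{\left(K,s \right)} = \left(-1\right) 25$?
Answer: $- \frac{70693235}{144} \approx -4.9093 \cdot 10^{5}$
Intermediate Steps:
$z{\left(K,s \right)} = -25$
$E{\left(Z \right)} = \frac{1}{12}$
$r{\left(S \right)} = \left(-25 + S\right) \left(346 + S\right)$ ($r{\left(S \right)} = \left(S - 25\right) \left(S + 346\right) = \left(-25 + S\right) \left(346 + S\right)$)
$r{\left(E{\left(9 \right)} \right)} - 482302 = \left(-8650 + \left(\frac{1}{12}\right)^{2} + 321 \cdot \frac{1}{12}\right) - 482302 = \left(-8650 + \frac{1}{144} + \frac{107}{4}\right) - 482302 = - \frac{1241747}{144} - 482302 = - \frac{70693235}{144}$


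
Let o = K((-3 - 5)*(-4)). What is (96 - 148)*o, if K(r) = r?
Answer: -1664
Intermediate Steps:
o = 32 (o = (-3 - 5)*(-4) = -8*(-4) = 32)
(96 - 148)*o = (96 - 148)*32 = -52*32 = -1664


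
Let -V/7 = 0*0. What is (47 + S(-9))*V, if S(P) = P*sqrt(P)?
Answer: 0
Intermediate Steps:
V = 0 (V = -0*0 = -7*0 = 0)
S(P) = P**(3/2)
(47 + S(-9))*V = (47 + (-9)**(3/2))*0 = (47 - 27*I)*0 = 0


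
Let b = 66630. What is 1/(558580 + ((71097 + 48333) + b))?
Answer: 1/744640 ≈ 1.3429e-6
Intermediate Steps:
1/(558580 + ((71097 + 48333) + b)) = 1/(558580 + ((71097 + 48333) + 66630)) = 1/(558580 + (119430 + 66630)) = 1/(558580 + 186060) = 1/744640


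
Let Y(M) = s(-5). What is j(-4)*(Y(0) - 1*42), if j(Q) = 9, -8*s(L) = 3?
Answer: -3051/8 ≈ -381.38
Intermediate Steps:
s(L) = -3/8 (s(L) = -1/8*3 = -3/8)
Y(M) = -3/8
j(-4)*(Y(0) - 1*42) = 9*(-3/8 - 1*42) = 9*(-3/8 - 42) = 9*(-339/8) = -3051/8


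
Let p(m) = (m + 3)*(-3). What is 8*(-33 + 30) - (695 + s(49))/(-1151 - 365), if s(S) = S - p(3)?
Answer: -17811/758 ≈ -23.497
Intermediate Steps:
p(m) = -9 - 3*m (p(m) = (3 + m)*(-3) = -9 - 3*m)
s(S) = 18 + S (s(S) = S - (-9 - 3*3) = S - (-9 - 9) = S - 1*(-18) = S + 18 = 18 + S)
8*(-33 + 30) - (695 + s(49))/(-1151 - 365) = 8*(-33 + 30) - (695 + (18 + 49))/(-1151 - 365) = 8*(-3) - (695 + 67)/(-1516) = -24 - 762*(-1)/1516 = -24 - 1*(-381/758) = -24 + 381/758 = -17811/758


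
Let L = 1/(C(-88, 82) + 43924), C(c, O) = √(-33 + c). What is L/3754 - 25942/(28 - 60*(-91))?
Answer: -6710323911906553/1419561239526248 - 11*I/7242659385338 ≈ -4.727 - 1.5188e-12*I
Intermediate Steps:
L = (43924 - 11*I)/1929317897 (L = 1/(√(-33 - 88) + 43924) = 1/(√(-121) + 43924) = 1/(11*I + 43924) = 1/(43924 + 11*I) = (43924 - 11*I)/1929317897 ≈ 2.2767e-5 - 5.7015e-9*I)
L/3754 - 25942/(28 - 60*(-91)) = (43924/1929317897 - 11*I/1929317897)/3754 - 25942/(28 - 60*(-91)) = (43924/1929317897 - 11*I/1929317897)*(1/3754) - 25942/(28 + 5460) = (21962/3621329692669 - 11*I/7242659385338) - 25942/5488 = (21962/3621329692669 - 11*I/7242659385338) - 25942*1/5488 = (21962/3621329692669 - 11*I/7242659385338) - 1853/392 = -6710323911906553/1419561239526248 - 11*I/7242659385338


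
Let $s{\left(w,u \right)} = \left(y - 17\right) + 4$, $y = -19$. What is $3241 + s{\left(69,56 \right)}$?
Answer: $3209$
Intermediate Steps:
$s{\left(w,u \right)} = -32$ ($s{\left(w,u \right)} = \left(-19 - 17\right) + 4 = -36 + 4 = -32$)
$3241 + s{\left(69,56 \right)} = 3241 - 32 = 3209$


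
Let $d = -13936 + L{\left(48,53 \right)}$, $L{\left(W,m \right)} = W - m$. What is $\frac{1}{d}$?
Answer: $- \frac{1}{13941} \approx -7.1731 \cdot 10^{-5}$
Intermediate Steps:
$d = -13941$ ($d = -13936 + \left(48 - 53\right) = -13936 - 5 = -13941$)
$\frac{1}{d} = \frac{1}{-13941} = - \frac{1}{13941}$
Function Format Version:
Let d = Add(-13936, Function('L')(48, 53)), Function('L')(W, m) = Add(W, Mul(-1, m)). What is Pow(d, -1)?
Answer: Rational(-1, 13941) ≈ -7.1731e-5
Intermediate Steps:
d = -13941 (d = Add(-13936, Add(48, Mul(-1, 53))) = Add(-13936, Add(48, -53)) = Add(-13936, -5) = -13941)
Pow(d, -1) = Pow(-13941, -1) = Rational(-1, 13941)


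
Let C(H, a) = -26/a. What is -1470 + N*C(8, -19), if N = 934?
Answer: -3646/19 ≈ -191.89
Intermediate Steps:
-1470 + N*C(8, -19) = -1470 + 934*(-26/(-19)) = -1470 + 934*(-26*(-1/19)) = -1470 + 934*(26/19) = -1470 + 24284/19 = -3646/19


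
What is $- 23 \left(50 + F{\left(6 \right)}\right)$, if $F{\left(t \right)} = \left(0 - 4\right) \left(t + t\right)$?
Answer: $-46$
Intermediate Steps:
$F{\left(t \right)} = - 8 t$ ($F{\left(t \right)} = - 4 \cdot 2 t = - 8 t$)
$- 23 \left(50 + F{\left(6 \right)}\right) = - 23 \left(50 - 48\right) = \left(-23\right) 2 = -46$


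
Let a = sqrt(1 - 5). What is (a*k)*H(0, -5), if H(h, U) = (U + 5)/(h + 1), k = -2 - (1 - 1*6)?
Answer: 0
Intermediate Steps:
k = 3 (k = -2 - (1 - 6) = -2 - 1*(-5) = -2 + 5 = 3)
H(h, U) = (5 + U)/(1 + h)
a = 2*I (a = sqrt(-4) = 2*I ≈ 2.0*I)
(a*k)*H(0, -5) = ((2*I)*3)*((5 - 5)/(1 + 0)) = (6*I)*(0/1) = (6*I)*(1*0) = (6*I)*0 = 0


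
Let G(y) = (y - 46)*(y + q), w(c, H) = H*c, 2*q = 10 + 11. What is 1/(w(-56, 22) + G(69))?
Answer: 2/1193 ≈ 0.0016764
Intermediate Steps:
q = 21/2 (q = (10 + 11)/2 = (½)*21 = 21/2 ≈ 10.500)
G(y) = (-46 + y)*(21/2 + y) (G(y) = (y - 46)*(y + 21/2) = (-46 + y)*(21/2 + y))
1/(w(-56, 22) + G(69)) = 1/(22*(-56) + (-483 + 69² - 71/2*69)) = 1/(-1232 + (-483 + 4761 - 4899/2)) = 1/(-1232 + 3657/2) = 1/(1193/2) = 2/1193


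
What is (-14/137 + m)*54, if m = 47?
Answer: 346950/137 ≈ 2532.5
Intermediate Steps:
(-14/137 + m)*54 = (-14/137 + 47)*54 = (6425/137)*54 = 346950/137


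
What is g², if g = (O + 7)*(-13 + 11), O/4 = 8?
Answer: 6084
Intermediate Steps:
O = 32 (O = 4*8 = 32)
g = -78 (g = (32 + 7)*(-13 + 11) = 39*(-2) = -78)
g² = (-78)² = 6084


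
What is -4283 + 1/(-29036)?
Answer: -124361189/29036 ≈ -4283.0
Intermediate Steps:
-4283 + 1/(-29036) = -4283 - 1/29036 = -124361189/29036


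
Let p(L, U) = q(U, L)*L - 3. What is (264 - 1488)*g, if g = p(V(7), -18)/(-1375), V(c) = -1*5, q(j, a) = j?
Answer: 106488/1375 ≈ 77.446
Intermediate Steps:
V(c) = -5
p(L, U) = -3 + L*U (p(L, U) = U*L - 3 = L*U - 3 = -3 + L*U)
g = -87/1375 (g = (-3 - 5*(-18))/(-1375) = (-3 + 90)*(-1/1375) = 87*(-1/1375) = -87/1375 ≈ -0.063273)
(264 - 1488)*g = (264 - 1488)*(-87/1375) = -1224*(-87/1375) = 106488/1375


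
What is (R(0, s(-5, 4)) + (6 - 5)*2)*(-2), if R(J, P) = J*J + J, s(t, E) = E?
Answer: -4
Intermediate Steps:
R(J, P) = J + J² (R(J, P) = J² + J = J + J²)
(R(0, s(-5, 4)) + (6 - 5)*2)*(-2) = (0*(1 + 0) + (6 - 5)*2)*(-2) = (0*1 + 1*2)*(-2) = (0 + 2)*(-2) = 2*(-2) = -4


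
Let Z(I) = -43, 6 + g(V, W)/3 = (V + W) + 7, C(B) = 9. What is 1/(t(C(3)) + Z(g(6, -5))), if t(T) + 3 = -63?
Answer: -1/109 ≈ -0.0091743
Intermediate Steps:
t(T) = -66 (t(T) = -3 - 63 = -66)
g(V, W) = 3 + 3*V + 3*W (g(V, W) = -18 + 3*((V + W) + 7) = -18 + 3*(7 + V + W) = -18 + (21 + 3*V + 3*W) = 3 + 3*V + 3*W)
1/(t(C(3)) + Z(g(6, -5))) = 1/(-66 - 43) = 1/(-109) = -1/109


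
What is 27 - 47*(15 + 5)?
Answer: -913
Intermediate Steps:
27 - 47*(15 + 5) = 27 - 47*20 = 27 - 940 = -913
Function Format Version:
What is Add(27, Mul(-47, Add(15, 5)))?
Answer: -913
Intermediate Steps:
Add(27, Mul(-47, Add(15, 5))) = Add(27, Mul(-47, 20)) = Add(27, -940) = -913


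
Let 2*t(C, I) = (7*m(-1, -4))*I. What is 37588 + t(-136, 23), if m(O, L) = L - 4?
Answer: 36944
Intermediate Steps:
m(O, L) = -4 + L
t(C, I) = -28*I (t(C, I) = ((7*(-4 - 4))*I)/2 = ((7*(-8))*I)/2 = (-56*I)/2 = -28*I)
37588 + t(-136, 23) = 37588 - 28*23 = 37588 - 644 = 36944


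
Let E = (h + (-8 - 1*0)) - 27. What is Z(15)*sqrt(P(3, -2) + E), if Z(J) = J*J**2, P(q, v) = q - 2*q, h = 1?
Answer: 3375*I*sqrt(37) ≈ 20529.0*I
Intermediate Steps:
P(q, v) = -q
E = -34 (E = (1 + (-8 - 1*0)) - 27 = (1 + (-8 + 0)) - 27 = (1 - 8) - 27 = -7 - 27 = -34)
Z(J) = J**3
Z(15)*sqrt(P(3, -2) + E) = 15**3*sqrt(-1*3 - 34) = 3375*sqrt(-3 - 34) = 3375*sqrt(-37) = 3375*(I*sqrt(37)) = 3375*I*sqrt(37)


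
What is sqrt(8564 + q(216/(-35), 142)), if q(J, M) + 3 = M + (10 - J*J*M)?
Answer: sqrt(4048273)/35 ≈ 57.487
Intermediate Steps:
q(J, M) = 7 + M - M*J**2 (q(J, M) = -3 + (M + (10 - J*J*M)) = -3 + (M + (10 - J**2*M)) = -3 + (M + (10 - M*J**2)) = -3 + (10 + M - M*J**2) = 7 + M - M*J**2)
sqrt(8564 + q(216/(-35), 142)) = sqrt(8564 + (7 + 142 - 1*142*(216/(-35))**2)) = sqrt(8564 + (7 + 142 - 1*142*(216*(-1/35))**2)) = sqrt(8564 + (7 + 142 - 1*142*(-216/35)**2)) = sqrt(8564 + (7 + 142 - 1*142*46656/1225)) = sqrt(8564 + (7 + 142 - 6625152/1225)) = sqrt(8564 - 6442627/1225) = sqrt(4048273/1225) = sqrt(4048273)/35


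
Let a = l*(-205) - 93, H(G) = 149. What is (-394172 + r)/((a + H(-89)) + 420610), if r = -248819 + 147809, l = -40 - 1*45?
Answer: -495182/438091 ≈ -1.1303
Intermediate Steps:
l = -85 (l = -40 - 45 = -85)
a = 17332 (a = -85*(-205) - 93 = 17425 - 93 = 17332)
r = -101010
(-394172 + r)/((a + H(-89)) + 420610) = (-394172 - 101010)/((17332 + 149) + 420610) = -495182/(17481 + 420610) = -495182/438091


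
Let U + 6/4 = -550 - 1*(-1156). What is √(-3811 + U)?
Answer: 11*I*√106/2 ≈ 56.626*I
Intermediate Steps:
U = 1209/2 (U = -3/2 + (-550 - 1*(-1156)) = -3/2 + (-550 + 1156) = -3/2 + 606 = 1209/2 ≈ 604.50)
√(-3811 + U) = √(-3811 + 1209/2) = √(-6413/2) = 11*I*√106/2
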